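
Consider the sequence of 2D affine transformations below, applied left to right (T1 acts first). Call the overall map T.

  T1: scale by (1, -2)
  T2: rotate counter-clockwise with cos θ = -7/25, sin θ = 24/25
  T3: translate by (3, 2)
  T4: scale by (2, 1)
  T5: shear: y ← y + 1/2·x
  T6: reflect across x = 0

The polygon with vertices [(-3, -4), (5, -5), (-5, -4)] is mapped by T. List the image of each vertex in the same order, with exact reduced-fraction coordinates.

T1 scale by (1, -2): (-3, -4) → (-3, 8); (5, -5) → (5, 10); (-5, -4) → (-5, 8)
T2 rotate counter-clockwise with cos θ = -7/25, sin θ = 24/25: (-3, 8) → (-171/25, -128/25); (5, 10) → (-11, 2); (-5, 8) → (-157/25, -176/25)
T3 translate by (3, 2): (-171/25, -128/25) → (-96/25, -78/25); (-11, 2) → (-8, 4); (-157/25, -176/25) → (-82/25, -126/25)
T4 scale by (2, 1): (-96/25, -78/25) → (-192/25, -78/25); (-8, 4) → (-16, 4); (-82/25, -126/25) → (-164/25, -126/25)
T5 shear: y ← y + 1/2·x: (-192/25, -78/25) → (-192/25, -174/25); (-16, 4) → (-16, -4); (-164/25, -126/25) → (-164/25, -208/25)
T6 reflect across x = 0: (-192/25, -174/25) → (192/25, -174/25); (-16, -4) → (16, -4); (-164/25, -208/25) → (164/25, -208/25)

image vertices: (192/25, -174/25), (16, -4), (164/25, -208/25)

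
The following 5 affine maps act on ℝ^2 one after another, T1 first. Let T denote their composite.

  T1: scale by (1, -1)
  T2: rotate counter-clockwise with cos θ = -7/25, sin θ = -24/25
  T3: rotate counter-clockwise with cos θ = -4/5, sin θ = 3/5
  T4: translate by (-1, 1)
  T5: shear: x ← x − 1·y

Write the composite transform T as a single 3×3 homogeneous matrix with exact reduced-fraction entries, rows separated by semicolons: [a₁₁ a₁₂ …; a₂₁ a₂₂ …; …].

T1 = [1 0 0; 0 -1 0; 0 0 1]
T2·T1 = [-7/25 -24/25 0; -24/25 7/25 0; 0 0 1]
T3·…·T1 = [4/5 3/5 0; 3/5 -4/5 0; 0 0 1]
T4·…·T1 = [4/5 3/5 -1; 3/5 -4/5 1; 0 0 1]
T5·…·T1 = [1/5 7/5 -2; 3/5 -4/5 1; 0 0 1]

T = [1/5 7/5 -2; 3/5 -4/5 1; 0 0 1]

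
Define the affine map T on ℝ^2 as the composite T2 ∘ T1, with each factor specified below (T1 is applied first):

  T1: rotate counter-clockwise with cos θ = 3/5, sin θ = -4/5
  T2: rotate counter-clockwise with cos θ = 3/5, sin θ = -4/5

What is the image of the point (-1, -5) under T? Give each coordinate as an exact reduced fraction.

T1 rotate counter-clockwise with cos θ = 3/5, sin θ = -4/5: (-1, -5) → (-23/5, -11/5)
T2 rotate counter-clockwise with cos θ = 3/5, sin θ = -4/5: (-23/5, -11/5) → (-113/25, 59/25)

T(p) = (-113/25, 59/25)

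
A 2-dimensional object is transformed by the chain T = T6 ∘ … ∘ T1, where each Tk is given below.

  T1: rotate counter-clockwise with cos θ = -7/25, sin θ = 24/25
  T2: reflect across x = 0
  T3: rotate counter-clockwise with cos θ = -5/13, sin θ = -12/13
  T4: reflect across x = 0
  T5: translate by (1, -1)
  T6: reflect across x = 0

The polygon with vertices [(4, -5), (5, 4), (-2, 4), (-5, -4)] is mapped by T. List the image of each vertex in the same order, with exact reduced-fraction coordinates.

image vertices: (1707/325, 124/325), (124/325, -2357/325), (-1647/325, -929/325), (-774/325, 1707/325)

T1 rotate counter-clockwise with cos θ = -7/25, sin θ = 24/25: (4, -5) → (92/25, 131/25); (5, 4) → (-131/25, 92/25); (-2, 4) → (-82/25, -76/25); (-5, -4) → (131/25, -92/25)
T2 reflect across x = 0: (92/25, 131/25) → (-92/25, 131/25); (-131/25, 92/25) → (131/25, 92/25); (-82/25, -76/25) → (82/25, -76/25); (131/25, -92/25) → (-131/25, -92/25)
T3 rotate counter-clockwise with cos θ = -5/13, sin θ = -12/13: (-92/25, 131/25) → (2032/325, 449/325); (131/25, 92/25) → (449/325, -2032/325); (82/25, -76/25) → (-1322/325, -604/325); (-131/25, -92/25) → (-449/325, 2032/325)
T4 reflect across x = 0: (2032/325, 449/325) → (-2032/325, 449/325); (449/325, -2032/325) → (-449/325, -2032/325); (-1322/325, -604/325) → (1322/325, -604/325); (-449/325, 2032/325) → (449/325, 2032/325)
T5 translate by (1, -1): (-2032/325, 449/325) → (-1707/325, 124/325); (-449/325, -2032/325) → (-124/325, -2357/325); (1322/325, -604/325) → (1647/325, -929/325); (449/325, 2032/325) → (774/325, 1707/325)
T6 reflect across x = 0: (-1707/325, 124/325) → (1707/325, 124/325); (-124/325, -2357/325) → (124/325, -2357/325); (1647/325, -929/325) → (-1647/325, -929/325); (774/325, 1707/325) → (-774/325, 1707/325)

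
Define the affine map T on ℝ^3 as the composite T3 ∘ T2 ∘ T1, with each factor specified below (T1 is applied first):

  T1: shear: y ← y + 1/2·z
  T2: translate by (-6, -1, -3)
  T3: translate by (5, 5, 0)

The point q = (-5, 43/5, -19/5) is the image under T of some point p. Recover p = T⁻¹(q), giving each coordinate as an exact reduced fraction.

p = (-4, 5, -4/5)

T1 = [1 0 0 0; 0 1 1/2 0; 0 0 1 0; 0 0 0 1]
T2·T1 = [1 0 0 -6; 0 1 1/2 -1; 0 0 1 -3; 0 0 0 1]
T3·…·T1 = [1 0 0 -1; 0 1 1/2 4; 0 0 1 -3; 0 0 0 1]
det M = 1; M⁻¹ = [1 0 0 1; 0 1 -1/2 -11/2; 0 0 1 3; 0 0 0 1]
M⁻¹ · (-5, 43/5, -19/5)ᵀ = (-4, 5, -4/5)ᵀ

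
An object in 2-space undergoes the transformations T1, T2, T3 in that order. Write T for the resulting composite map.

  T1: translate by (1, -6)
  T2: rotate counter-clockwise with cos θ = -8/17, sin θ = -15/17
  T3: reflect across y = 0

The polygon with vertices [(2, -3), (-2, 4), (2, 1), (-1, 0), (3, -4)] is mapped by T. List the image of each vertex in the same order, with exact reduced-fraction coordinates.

T1 translate by (1, -6): (2, -3) → (3, -9); (-2, 4) → (-1, -2); (2, 1) → (3, -5); (-1, 0) → (0, -6); (3, -4) → (4, -10)
T2 rotate counter-clockwise with cos θ = -8/17, sin θ = -15/17: (3, -9) → (-159/17, 27/17); (-1, -2) → (-22/17, 31/17); (3, -5) → (-99/17, -5/17); (0, -6) → (-90/17, 48/17); (4, -10) → (-182/17, 20/17)
T3 reflect across y = 0: (-159/17, 27/17) → (-159/17, -27/17); (-22/17, 31/17) → (-22/17, -31/17); (-99/17, -5/17) → (-99/17, 5/17); (-90/17, 48/17) → (-90/17, -48/17); (-182/17, 20/17) → (-182/17, -20/17)

image vertices: (-159/17, -27/17), (-22/17, -31/17), (-99/17, 5/17), (-90/17, -48/17), (-182/17, -20/17)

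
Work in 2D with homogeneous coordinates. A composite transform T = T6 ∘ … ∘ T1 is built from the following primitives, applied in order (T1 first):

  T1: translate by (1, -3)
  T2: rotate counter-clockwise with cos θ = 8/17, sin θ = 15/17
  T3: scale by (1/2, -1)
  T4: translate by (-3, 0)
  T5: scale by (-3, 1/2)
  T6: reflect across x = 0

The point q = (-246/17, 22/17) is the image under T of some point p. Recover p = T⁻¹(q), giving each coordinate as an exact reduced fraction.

T1 = [1 0 1; 0 1 -3; 0 0 1]
T2·T1 = [8/17 -15/17 53/17; 15/17 8/17 -9/17; 0 0 1]
T3·…·T1 = [4/17 -15/34 53/34; -15/17 -8/17 9/17; 0 0 1]
T4·…·T1 = [4/17 -15/34 -49/34; -15/17 -8/17 9/17; 0 0 1]
T5·…·T1 = [-12/17 45/34 147/34; -15/34 -4/17 9/34; 0 0 1]
T6·…·T1 = [12/17 -45/34 -147/34; -15/34 -4/17 9/34; 0 0 1]
det M = -3/4; M⁻¹ = [16/51 -30/17 31/17; -10/17 -16/17 -39/17; 0 0 1]
M⁻¹ · (-246/17, 22/17)ᵀ = (-5, 5)ᵀ

p = (-5, 5)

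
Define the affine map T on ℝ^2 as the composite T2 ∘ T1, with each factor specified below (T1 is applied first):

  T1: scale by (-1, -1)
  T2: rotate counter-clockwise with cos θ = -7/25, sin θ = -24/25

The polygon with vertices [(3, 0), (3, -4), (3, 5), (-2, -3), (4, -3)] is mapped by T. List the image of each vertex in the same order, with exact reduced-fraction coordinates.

image vertices: (21/25, 72/25), (117/25, 44/25), (-99/25, 107/25), (58/25, -69/25), (4, 3)

T1 scale by (-1, -1): (3, 0) → (-3, 0); (3, -4) → (-3, 4); (3, 5) → (-3, -5); (-2, -3) → (2, 3); (4, -3) → (-4, 3)
T2 rotate counter-clockwise with cos θ = -7/25, sin θ = -24/25: (-3, 0) → (21/25, 72/25); (-3, 4) → (117/25, 44/25); (-3, -5) → (-99/25, 107/25); (2, 3) → (58/25, -69/25); (-4, 3) → (4, 3)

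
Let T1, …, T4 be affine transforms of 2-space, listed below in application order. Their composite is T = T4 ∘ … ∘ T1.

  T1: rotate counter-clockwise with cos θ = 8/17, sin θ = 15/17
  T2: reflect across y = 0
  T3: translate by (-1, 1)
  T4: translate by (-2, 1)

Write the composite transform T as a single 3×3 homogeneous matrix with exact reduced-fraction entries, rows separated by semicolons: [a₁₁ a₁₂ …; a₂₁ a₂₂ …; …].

T = [8/17 -15/17 -3; -15/17 -8/17 2; 0 0 1]

T1 = [8/17 -15/17 0; 15/17 8/17 0; 0 0 1]
T2·T1 = [8/17 -15/17 0; -15/17 -8/17 0; 0 0 1]
T3·…·T1 = [8/17 -15/17 -1; -15/17 -8/17 1; 0 0 1]
T4·…·T1 = [8/17 -15/17 -3; -15/17 -8/17 2; 0 0 1]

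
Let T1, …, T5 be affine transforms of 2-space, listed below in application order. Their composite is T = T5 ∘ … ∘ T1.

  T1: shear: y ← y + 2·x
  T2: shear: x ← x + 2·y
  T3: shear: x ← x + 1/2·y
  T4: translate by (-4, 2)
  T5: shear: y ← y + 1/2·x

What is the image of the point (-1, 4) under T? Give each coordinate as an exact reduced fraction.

T(p) = (0, 4)

T1 shear: y ← y + 2·x: (-1, 4) → (-1, 2)
T2 shear: x ← x + 2·y: (-1, 2) → (3, 2)
T3 shear: x ← x + 1/2·y: (3, 2) → (4, 2)
T4 translate by (-4, 2): (4, 2) → (0, 4)
T5 shear: y ← y + 1/2·x: (0, 4) → (0, 4)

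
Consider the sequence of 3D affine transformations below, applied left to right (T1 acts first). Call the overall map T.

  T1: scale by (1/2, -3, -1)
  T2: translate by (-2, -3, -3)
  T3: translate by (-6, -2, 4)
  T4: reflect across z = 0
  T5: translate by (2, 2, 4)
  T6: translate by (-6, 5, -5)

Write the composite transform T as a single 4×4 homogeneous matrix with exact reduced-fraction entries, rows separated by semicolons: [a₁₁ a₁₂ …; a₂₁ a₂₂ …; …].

T1 = [1/2 0 0 0; 0 -3 0 0; 0 0 -1 0; 0 0 0 1]
T2·T1 = [1/2 0 0 -2; 0 -3 0 -3; 0 0 -1 -3; 0 0 0 1]
T3·…·T1 = [1/2 0 0 -8; 0 -3 0 -5; 0 0 -1 1; 0 0 0 1]
T4·…·T1 = [1/2 0 0 -8; 0 -3 0 -5; 0 0 1 -1; 0 0 0 1]
T5·…·T1 = [1/2 0 0 -6; 0 -3 0 -3; 0 0 1 3; 0 0 0 1]
T6·…·T1 = [1/2 0 0 -12; 0 -3 0 2; 0 0 1 -2; 0 0 0 1]

T = [1/2 0 0 -12; 0 -3 0 2; 0 0 1 -2; 0 0 0 1]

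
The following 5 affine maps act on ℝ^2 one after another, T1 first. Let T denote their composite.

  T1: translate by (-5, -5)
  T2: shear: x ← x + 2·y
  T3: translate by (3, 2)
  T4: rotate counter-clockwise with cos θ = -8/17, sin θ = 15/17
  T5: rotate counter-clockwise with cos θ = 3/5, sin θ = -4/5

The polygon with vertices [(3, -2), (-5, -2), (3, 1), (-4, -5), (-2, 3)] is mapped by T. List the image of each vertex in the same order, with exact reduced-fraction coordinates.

T1 translate by (-5, -5): (3, -2) → (-2, -7); (-5, -2) → (-10, -7); (3, 1) → (-2, -4); (-4, -5) → (-9, -10); (-2, 3) → (-7, -2)
T2 shear: x ← x + 2·y: (-2, -7) → (-16, -7); (-10, -7) → (-24, -7); (-2, -4) → (-10, -4); (-9, -10) → (-29, -10); (-7, -2) → (-11, -2)
T3 translate by (3, 2): (-16, -7) → (-13, -5); (-24, -7) → (-21, -5); (-10, -4) → (-7, -2); (-29, -10) → (-26, -8); (-11, -2) → (-8, 0)
T4 rotate counter-clockwise with cos θ = -8/17, sin θ = 15/17: (-13, -5) → (179/17, -155/17); (-21, -5) → (243/17, -275/17); (-7, -2) → (86/17, -89/17); (-26, -8) → (328/17, -326/17); (-8, 0) → (64/17, -120/17)
T5 rotate counter-clockwise with cos θ = 3/5, sin θ = -4/5: (179/17, -155/17) → (-83/85, -1181/85); (243/17, -275/17) → (-371/85, -1797/85); (86/17, -89/17) → (-98/85, -611/85); (328/17, -326/17) → (-64/17, -458/17); (64/17, -120/17) → (-288/85, -616/85)

image vertices: (-83/85, -1181/85), (-371/85, -1797/85), (-98/85, -611/85), (-64/17, -458/17), (-288/85, -616/85)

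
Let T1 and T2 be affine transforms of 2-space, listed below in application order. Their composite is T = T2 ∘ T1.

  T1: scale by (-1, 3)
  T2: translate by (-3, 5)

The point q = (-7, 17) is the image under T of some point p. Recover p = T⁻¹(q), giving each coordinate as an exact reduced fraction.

T1 = [-1 0 0; 0 3 0; 0 0 1]
T2·T1 = [-1 0 -3; 0 3 5; 0 0 1]
det M = -3; M⁻¹ = [-1 0 -3; 0 1/3 -5/3; 0 0 1]
M⁻¹ · (-7, 17)ᵀ = (4, 4)ᵀ

p = (4, 4)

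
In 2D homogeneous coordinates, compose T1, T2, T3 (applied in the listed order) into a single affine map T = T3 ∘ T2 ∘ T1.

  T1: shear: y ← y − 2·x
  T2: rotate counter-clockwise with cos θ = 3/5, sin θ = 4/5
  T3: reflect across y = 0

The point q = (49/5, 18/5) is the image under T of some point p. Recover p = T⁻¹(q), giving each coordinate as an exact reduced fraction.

p = (3, -4)

T1 = [1 0 0; -2 1 0; 0 0 1]
T2·T1 = [11/5 -4/5 0; -2/5 3/5 0; 0 0 1]
T3·…·T1 = [11/5 -4/5 0; 2/5 -3/5 0; 0 0 1]
det M = -1; M⁻¹ = [3/5 -4/5 0; 2/5 -11/5 0; 0 0 1]
M⁻¹ · (49/5, 18/5)ᵀ = (3, -4)ᵀ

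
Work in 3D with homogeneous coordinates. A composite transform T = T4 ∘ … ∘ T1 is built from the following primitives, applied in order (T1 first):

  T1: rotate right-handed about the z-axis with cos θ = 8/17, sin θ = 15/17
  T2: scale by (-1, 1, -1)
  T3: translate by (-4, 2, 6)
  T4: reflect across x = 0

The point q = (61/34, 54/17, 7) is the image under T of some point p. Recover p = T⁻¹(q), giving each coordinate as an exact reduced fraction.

p = (0, 5/2, -1)

T1 = [8/17 -15/17 0 0; 15/17 8/17 0 0; 0 0 1 0; 0 0 0 1]
T2·T1 = [-8/17 15/17 0 0; 15/17 8/17 0 0; 0 0 -1 0; 0 0 0 1]
T3·…·T1 = [-8/17 15/17 0 -4; 15/17 8/17 0 2; 0 0 -1 6; 0 0 0 1]
T4·…·T1 = [8/17 -15/17 0 4; 15/17 8/17 0 2; 0 0 -1 6; 0 0 0 1]
det M = -1; M⁻¹ = [8/17 15/17 0 -62/17; -15/17 8/17 0 44/17; 0 0 -1 6; 0 0 0 1]
M⁻¹ · (61/34, 54/17, 7)ᵀ = (0, 5/2, -1)ᵀ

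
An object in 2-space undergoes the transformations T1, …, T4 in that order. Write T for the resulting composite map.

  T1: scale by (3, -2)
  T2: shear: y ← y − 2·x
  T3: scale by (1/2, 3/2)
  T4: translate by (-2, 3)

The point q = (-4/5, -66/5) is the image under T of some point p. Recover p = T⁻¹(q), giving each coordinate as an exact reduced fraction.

p = (4/5, 3)

T1 = [3 0 0; 0 -2 0; 0 0 1]
T2·T1 = [3 0 0; -6 -2 0; 0 0 1]
T3·…·T1 = [3/2 0 0; -9 -3 0; 0 0 1]
T4·…·T1 = [3/2 0 -2; -9 -3 3; 0 0 1]
det M = -9/2; M⁻¹ = [2/3 0 4/3; -2 -1/3 -3; 0 0 1]
M⁻¹ · (-4/5, -66/5)ᵀ = (4/5, 3)ᵀ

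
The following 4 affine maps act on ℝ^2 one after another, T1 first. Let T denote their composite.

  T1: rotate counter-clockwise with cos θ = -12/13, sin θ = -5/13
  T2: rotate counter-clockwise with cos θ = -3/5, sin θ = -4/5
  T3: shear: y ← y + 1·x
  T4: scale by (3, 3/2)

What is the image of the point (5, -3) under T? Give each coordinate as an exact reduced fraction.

T1 rotate counter-clockwise with cos θ = -12/13, sin θ = -5/13: (5, -3) → (-75/13, 11/13)
T2 rotate counter-clockwise with cos θ = -3/5, sin θ = -4/5: (-75/13, 11/13) → (269/65, 267/65)
T3 shear: y ← y + 1·x: (269/65, 267/65) → (269/65, 536/65)
T4 scale by (3, 3/2): (269/65, 536/65) → (807/65, 804/65)

T(p) = (807/65, 804/65)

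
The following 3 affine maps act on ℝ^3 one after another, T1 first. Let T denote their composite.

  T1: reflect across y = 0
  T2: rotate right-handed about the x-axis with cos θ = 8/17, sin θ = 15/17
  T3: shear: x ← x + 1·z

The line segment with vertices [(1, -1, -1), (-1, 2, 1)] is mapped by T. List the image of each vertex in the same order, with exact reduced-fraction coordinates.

T1 reflect across y = 0: (1, -1, -1) → (1, 1, -1); (-1, 2, 1) → (-1, -2, 1)
T2 rotate right-handed about the x-axis with cos θ = 8/17, sin θ = 15/17: (1, 1, -1) → (1, 23/17, 7/17); (-1, -2, 1) → (-1, -31/17, -22/17)
T3 shear: x ← x + 1·z: (1, 23/17, 7/17) → (24/17, 23/17, 7/17); (-1, -31/17, -22/17) → (-39/17, -31/17, -22/17)

image vertices: (24/17, 23/17, 7/17), (-39/17, -31/17, -22/17)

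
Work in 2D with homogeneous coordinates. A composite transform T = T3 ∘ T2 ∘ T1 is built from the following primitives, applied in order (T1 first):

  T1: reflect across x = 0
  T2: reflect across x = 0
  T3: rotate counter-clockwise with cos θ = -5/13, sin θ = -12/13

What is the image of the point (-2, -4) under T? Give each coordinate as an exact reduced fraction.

T(p) = (-38/13, 44/13)

T1 reflect across x = 0: (-2, -4) → (2, -4)
T2 reflect across x = 0: (2, -4) → (-2, -4)
T3 rotate counter-clockwise with cos θ = -5/13, sin θ = -12/13: (-2, -4) → (-38/13, 44/13)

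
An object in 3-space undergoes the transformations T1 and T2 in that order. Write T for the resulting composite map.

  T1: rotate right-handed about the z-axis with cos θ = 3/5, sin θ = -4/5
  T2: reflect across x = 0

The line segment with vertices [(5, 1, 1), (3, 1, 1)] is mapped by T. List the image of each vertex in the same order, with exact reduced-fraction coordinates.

image vertices: (-19/5, -17/5, 1), (-13/5, -9/5, 1)

T1 rotate right-handed about the z-axis with cos θ = 3/5, sin θ = -4/5: (5, 1, 1) → (19/5, -17/5, 1); (3, 1, 1) → (13/5, -9/5, 1)
T2 reflect across x = 0: (19/5, -17/5, 1) → (-19/5, -17/5, 1); (13/5, -9/5, 1) → (-13/5, -9/5, 1)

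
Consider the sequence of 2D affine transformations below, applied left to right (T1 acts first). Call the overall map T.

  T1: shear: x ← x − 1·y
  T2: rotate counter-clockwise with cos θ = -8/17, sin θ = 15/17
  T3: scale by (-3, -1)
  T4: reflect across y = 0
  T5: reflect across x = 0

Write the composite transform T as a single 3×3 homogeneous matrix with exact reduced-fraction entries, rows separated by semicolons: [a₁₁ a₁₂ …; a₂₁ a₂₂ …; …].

T1 = [1 -1 0; 0 1 0; 0 0 1]
T2·T1 = [-8/17 -7/17 0; 15/17 -23/17 0; 0 0 1]
T3·…·T1 = [24/17 21/17 0; -15/17 23/17 0; 0 0 1]
T4·…·T1 = [24/17 21/17 0; 15/17 -23/17 0; 0 0 1]
T5·…·T1 = [-24/17 -21/17 0; 15/17 -23/17 0; 0 0 1]

T = [-24/17 -21/17 0; 15/17 -23/17 0; 0 0 1]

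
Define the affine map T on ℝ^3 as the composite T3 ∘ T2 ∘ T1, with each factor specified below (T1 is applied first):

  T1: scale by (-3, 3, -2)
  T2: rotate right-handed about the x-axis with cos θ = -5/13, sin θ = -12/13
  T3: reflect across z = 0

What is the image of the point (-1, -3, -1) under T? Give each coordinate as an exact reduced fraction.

T1 scale by (-3, 3, -2): (-1, -3, -1) → (3, -9, 2)
T2 rotate right-handed about the x-axis with cos θ = -5/13, sin θ = -12/13: (3, -9, 2) → (3, 69/13, 98/13)
T3 reflect across z = 0: (3, 69/13, 98/13) → (3, 69/13, -98/13)

T(p) = (3, 69/13, -98/13)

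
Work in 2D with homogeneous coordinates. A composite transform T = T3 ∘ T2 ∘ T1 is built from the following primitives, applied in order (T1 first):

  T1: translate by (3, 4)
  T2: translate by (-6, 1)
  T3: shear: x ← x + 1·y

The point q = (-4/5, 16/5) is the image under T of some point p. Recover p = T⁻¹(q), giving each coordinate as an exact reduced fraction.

T1 = [1 0 3; 0 1 4; 0 0 1]
T2·T1 = [1 0 -3; 0 1 5; 0 0 1]
T3·…·T1 = [1 1 2; 0 1 5; 0 0 1]
det M = 1; M⁻¹ = [1 -1 3; 0 1 -5; 0 0 1]
M⁻¹ · (-4/5, 16/5)ᵀ = (-1, -9/5)ᵀ

p = (-1, -9/5)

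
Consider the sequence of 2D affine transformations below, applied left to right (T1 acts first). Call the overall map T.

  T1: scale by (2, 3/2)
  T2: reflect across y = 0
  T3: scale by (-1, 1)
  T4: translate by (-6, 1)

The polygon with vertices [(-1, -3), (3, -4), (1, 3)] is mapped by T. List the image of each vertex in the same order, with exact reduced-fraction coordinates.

T1 scale by (2, 3/2): (-1, -3) → (-2, -9/2); (3, -4) → (6, -6); (1, 3) → (2, 9/2)
T2 reflect across y = 0: (-2, -9/2) → (-2, 9/2); (6, -6) → (6, 6); (2, 9/2) → (2, -9/2)
T3 scale by (-1, 1): (-2, 9/2) → (2, 9/2); (6, 6) → (-6, 6); (2, -9/2) → (-2, -9/2)
T4 translate by (-6, 1): (2, 9/2) → (-4, 11/2); (-6, 6) → (-12, 7); (-2, -9/2) → (-8, -7/2)

image vertices: (-4, 11/2), (-12, 7), (-8, -7/2)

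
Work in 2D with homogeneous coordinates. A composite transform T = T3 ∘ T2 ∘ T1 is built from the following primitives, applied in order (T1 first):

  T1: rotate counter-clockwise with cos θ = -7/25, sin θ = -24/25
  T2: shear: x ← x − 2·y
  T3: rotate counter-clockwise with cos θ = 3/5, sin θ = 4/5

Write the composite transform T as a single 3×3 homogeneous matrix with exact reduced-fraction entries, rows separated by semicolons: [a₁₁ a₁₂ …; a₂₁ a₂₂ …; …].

T = [219/125 142/125 0; 92/125 131/125 0; 0 0 1]

T1 = [-7/25 24/25 0; -24/25 -7/25 0; 0 0 1]
T2·T1 = [41/25 38/25 0; -24/25 -7/25 0; 0 0 1]
T3·…·T1 = [219/125 142/125 0; 92/125 131/125 0; 0 0 1]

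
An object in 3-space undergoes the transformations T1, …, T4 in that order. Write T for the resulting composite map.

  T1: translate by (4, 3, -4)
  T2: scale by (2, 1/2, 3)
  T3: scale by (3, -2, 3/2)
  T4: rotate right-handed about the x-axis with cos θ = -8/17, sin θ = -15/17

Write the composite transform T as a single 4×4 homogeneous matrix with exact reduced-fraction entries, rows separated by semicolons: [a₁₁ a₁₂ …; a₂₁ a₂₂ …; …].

T = [6 0 0 24; 0 8/17 135/34 -246/17; 0 15/17 -36/17 189/17; 0 0 0 1]

T1 = [1 0 0 4; 0 1 0 3; 0 0 1 -4; 0 0 0 1]
T2·T1 = [2 0 0 8; 0 1/2 0 3/2; 0 0 3 -12; 0 0 0 1]
T3·…·T1 = [6 0 0 24; 0 -1 0 -3; 0 0 9/2 -18; 0 0 0 1]
T4·…·T1 = [6 0 0 24; 0 8/17 135/34 -246/17; 0 15/17 -36/17 189/17; 0 0 0 1]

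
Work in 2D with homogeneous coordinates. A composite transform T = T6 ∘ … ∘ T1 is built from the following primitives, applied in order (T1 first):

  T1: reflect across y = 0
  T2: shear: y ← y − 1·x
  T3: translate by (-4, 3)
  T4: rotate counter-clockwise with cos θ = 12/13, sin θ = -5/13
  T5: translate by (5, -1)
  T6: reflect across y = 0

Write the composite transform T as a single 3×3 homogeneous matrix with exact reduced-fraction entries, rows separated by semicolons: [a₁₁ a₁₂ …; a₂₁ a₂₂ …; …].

T = [7/13 -5/13 32/13; 17/13 12/13 -43/13; 0 0 1]

T1 = [1 0 0; 0 -1 0; 0 0 1]
T2·T1 = [1 0 0; -1 -1 0; 0 0 1]
T3·…·T1 = [1 0 -4; -1 -1 3; 0 0 1]
T4·…·T1 = [7/13 -5/13 -33/13; -17/13 -12/13 56/13; 0 0 1]
T5·…·T1 = [7/13 -5/13 32/13; -17/13 -12/13 43/13; 0 0 1]
T6·…·T1 = [7/13 -5/13 32/13; 17/13 12/13 -43/13; 0 0 1]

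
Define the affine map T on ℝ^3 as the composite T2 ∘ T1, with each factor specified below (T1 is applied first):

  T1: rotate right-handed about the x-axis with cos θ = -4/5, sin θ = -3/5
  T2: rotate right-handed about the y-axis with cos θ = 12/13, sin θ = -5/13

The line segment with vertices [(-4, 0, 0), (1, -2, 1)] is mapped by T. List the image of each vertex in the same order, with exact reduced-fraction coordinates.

T1 rotate right-handed about the x-axis with cos θ = -4/5, sin θ = -3/5: (-4, 0, 0) → (-4, 0, 0); (1, -2, 1) → (1, 11/5, 2/5)
T2 rotate right-handed about the y-axis with cos θ = 12/13, sin θ = -5/13: (-4, 0, 0) → (-48/13, 0, -20/13); (1, 11/5, 2/5) → (10/13, 11/5, 49/65)

image vertices: (-48/13, 0, -20/13), (10/13, 11/5, 49/65)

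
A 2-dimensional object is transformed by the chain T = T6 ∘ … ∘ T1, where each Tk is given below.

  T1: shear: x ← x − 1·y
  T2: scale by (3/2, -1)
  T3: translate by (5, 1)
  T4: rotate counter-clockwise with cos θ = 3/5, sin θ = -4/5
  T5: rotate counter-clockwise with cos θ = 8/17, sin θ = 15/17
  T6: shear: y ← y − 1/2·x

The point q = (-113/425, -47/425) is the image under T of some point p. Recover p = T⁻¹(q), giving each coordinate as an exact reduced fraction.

p = (-7/3, 6/5)

T1 = [1 -1 0; 0 1 0; 0 0 1]
T2·T1 = [3/2 -3/2 0; 0 -1 0; 0 0 1]
T3·…·T1 = [3/2 -3/2 5; 0 -1 1; 0 0 1]
T4·…·T1 = [9/10 -17/10 19/5; -6/5 3/5 -17/5; 0 0 1]
T5·…·T1 = [126/85 -113/85 407/85; 39/170 -207/170 149/85; 0 0 1]
T6·…·T1 = [126/85 -113/85 407/85; -87/170 -47/85 -109/170; 0 0 1]
det M = -3/2; M⁻¹ = [94/255 -226/255 -7/3; -29/85 -84/85 1; 0 0 1]
M⁻¹ · (-113/425, -47/425)ᵀ = (-7/3, 6/5)ᵀ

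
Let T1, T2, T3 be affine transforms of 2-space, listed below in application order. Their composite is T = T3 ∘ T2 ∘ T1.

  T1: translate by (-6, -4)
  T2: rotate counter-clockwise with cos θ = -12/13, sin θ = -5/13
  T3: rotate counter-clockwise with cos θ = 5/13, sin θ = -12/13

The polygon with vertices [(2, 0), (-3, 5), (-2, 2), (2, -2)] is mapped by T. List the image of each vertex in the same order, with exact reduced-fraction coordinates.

image vertices: (956/169, 4/169), (961/169, -1191/169), (1198/169, -712/169), (1194/169, 244/169)

T1 translate by (-6, -4): (2, 0) → (-4, -4); (-3, 5) → (-9, 1); (-2, 2) → (-8, -2); (2, -2) → (-4, -6)
T2 rotate counter-clockwise with cos θ = -12/13, sin θ = -5/13: (-4, -4) → (28/13, 68/13); (-9, 1) → (113/13, 33/13); (-8, -2) → (86/13, 64/13); (-4, -6) → (18/13, 92/13)
T3 rotate counter-clockwise with cos θ = 5/13, sin θ = -12/13: (28/13, 68/13) → (956/169, 4/169); (113/13, 33/13) → (961/169, -1191/169); (86/13, 64/13) → (1198/169, -712/169); (18/13, 92/13) → (1194/169, 244/169)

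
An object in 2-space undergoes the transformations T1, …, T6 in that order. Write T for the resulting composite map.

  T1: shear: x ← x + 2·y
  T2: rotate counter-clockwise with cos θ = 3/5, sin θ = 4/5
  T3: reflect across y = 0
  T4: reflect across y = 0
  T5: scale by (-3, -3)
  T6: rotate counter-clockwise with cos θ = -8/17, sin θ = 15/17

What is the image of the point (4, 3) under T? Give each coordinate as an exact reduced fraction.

T1 shear: x ← x + 2·y: (4, 3) → (10, 3)
T2 rotate counter-clockwise with cos θ = 3/5, sin θ = 4/5: (10, 3) → (18/5, 49/5)
T3 reflect across y = 0: (18/5, 49/5) → (18/5, -49/5)
T4 reflect across y = 0: (18/5, -49/5) → (18/5, 49/5)
T5 scale by (-3, -3): (18/5, 49/5) → (-54/5, -147/5)
T6 rotate counter-clockwise with cos θ = -8/17, sin θ = 15/17: (-54/5, -147/5) → (2637/85, 366/85)

T(p) = (2637/85, 366/85)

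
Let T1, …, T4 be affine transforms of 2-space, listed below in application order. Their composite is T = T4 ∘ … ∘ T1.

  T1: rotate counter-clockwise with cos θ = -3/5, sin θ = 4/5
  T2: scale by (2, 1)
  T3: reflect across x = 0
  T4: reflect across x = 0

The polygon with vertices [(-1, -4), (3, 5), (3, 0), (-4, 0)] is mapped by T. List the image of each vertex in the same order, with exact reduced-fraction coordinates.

image vertices: (38/5, 8/5), (-58/5, -3/5), (-18/5, 12/5), (24/5, -16/5)

T1 rotate counter-clockwise with cos θ = -3/5, sin θ = 4/5: (-1, -4) → (19/5, 8/5); (3, 5) → (-29/5, -3/5); (3, 0) → (-9/5, 12/5); (-4, 0) → (12/5, -16/5)
T2 scale by (2, 1): (19/5, 8/5) → (38/5, 8/5); (-29/5, -3/5) → (-58/5, -3/5); (-9/5, 12/5) → (-18/5, 12/5); (12/5, -16/5) → (24/5, -16/5)
T3 reflect across x = 0: (38/5, 8/5) → (-38/5, 8/5); (-58/5, -3/5) → (58/5, -3/5); (-18/5, 12/5) → (18/5, 12/5); (24/5, -16/5) → (-24/5, -16/5)
T4 reflect across x = 0: (-38/5, 8/5) → (38/5, 8/5); (58/5, -3/5) → (-58/5, -3/5); (18/5, 12/5) → (-18/5, 12/5); (-24/5, -16/5) → (24/5, -16/5)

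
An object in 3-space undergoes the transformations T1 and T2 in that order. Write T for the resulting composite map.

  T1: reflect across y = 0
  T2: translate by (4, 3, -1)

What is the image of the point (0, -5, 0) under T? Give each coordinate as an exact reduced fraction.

T(p) = (4, 8, -1)

T1 reflect across y = 0: (0, -5, 0) → (0, 5, 0)
T2 translate by (4, 3, -1): (0, 5, 0) → (4, 8, -1)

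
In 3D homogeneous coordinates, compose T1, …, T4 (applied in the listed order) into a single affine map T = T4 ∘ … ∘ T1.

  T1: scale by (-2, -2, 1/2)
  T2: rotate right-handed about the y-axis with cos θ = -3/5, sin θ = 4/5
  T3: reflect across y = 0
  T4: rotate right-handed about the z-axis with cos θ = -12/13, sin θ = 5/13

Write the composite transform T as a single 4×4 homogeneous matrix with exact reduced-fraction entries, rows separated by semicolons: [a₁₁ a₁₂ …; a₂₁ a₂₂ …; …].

T1 = [-2 0 0 0; 0 -2 0 0; 0 0 1/2 0; 0 0 0 1]
T2·T1 = [6/5 0 2/5 0; 0 -2 0 0; 8/5 0 -3/10 0; 0 0 0 1]
T3·…·T1 = [6/5 0 2/5 0; 0 2 0 0; 8/5 0 -3/10 0; 0 0 0 1]
T4·…·T1 = [-72/65 -10/13 -24/65 0; 6/13 -24/13 2/13 0; 8/5 0 -3/10 0; 0 0 0 1]

T = [-72/65 -10/13 -24/65 0; 6/13 -24/13 2/13 0; 8/5 0 -3/10 0; 0 0 0 1]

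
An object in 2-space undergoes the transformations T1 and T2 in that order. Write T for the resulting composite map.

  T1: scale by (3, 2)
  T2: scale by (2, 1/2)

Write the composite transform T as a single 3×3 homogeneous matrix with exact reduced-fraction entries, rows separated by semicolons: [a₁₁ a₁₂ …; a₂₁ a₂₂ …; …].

T = [6 0 0; 0 1 0; 0 0 1]

T1 = [3 0 0; 0 2 0; 0 0 1]
T2·T1 = [6 0 0; 0 1 0; 0 0 1]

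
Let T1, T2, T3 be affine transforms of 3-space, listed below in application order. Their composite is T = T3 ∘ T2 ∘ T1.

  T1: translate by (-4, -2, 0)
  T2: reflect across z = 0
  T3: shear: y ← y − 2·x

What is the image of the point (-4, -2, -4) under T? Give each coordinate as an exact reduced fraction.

T(p) = (-8, 12, 4)

T1 translate by (-4, -2, 0): (-4, -2, -4) → (-8, -4, -4)
T2 reflect across z = 0: (-8, -4, -4) → (-8, -4, 4)
T3 shear: y ← y − 2·x: (-8, -4, 4) → (-8, 12, 4)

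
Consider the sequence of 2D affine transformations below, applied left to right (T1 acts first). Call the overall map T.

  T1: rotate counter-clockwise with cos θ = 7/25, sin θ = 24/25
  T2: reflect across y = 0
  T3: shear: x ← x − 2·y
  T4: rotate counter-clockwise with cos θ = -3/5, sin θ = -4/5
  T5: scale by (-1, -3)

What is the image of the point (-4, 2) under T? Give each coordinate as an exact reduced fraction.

T(p) = (-1048/125, -2142/125)

T1 rotate counter-clockwise with cos θ = 7/25, sin θ = 24/25: (-4, 2) → (-76/25, -82/25)
T2 reflect across y = 0: (-76/25, -82/25) → (-76/25, 82/25)
T3 shear: x ← x − 2·y: (-76/25, 82/25) → (-48/5, 82/25)
T4 rotate counter-clockwise with cos θ = -3/5, sin θ = -4/5: (-48/5, 82/25) → (1048/125, 714/125)
T5 scale by (-1, -3): (1048/125, 714/125) → (-1048/125, -2142/125)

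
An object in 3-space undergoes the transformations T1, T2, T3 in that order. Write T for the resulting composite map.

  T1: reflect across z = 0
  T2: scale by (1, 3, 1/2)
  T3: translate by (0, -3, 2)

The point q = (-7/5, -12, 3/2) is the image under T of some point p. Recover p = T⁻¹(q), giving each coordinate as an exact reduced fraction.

p = (-7/5, -3, 1)

T1 = [1 0 0 0; 0 1 0 0; 0 0 -1 0; 0 0 0 1]
T2·T1 = [1 0 0 0; 0 3 0 0; 0 0 -1/2 0; 0 0 0 1]
T3·…·T1 = [1 0 0 0; 0 3 0 -3; 0 0 -1/2 2; 0 0 0 1]
det M = -3/2; M⁻¹ = [1 0 0 0; 0 1/3 0 1; 0 0 -2 4; 0 0 0 1]
M⁻¹ · (-7/5, -12, 3/2)ᵀ = (-7/5, -3, 1)ᵀ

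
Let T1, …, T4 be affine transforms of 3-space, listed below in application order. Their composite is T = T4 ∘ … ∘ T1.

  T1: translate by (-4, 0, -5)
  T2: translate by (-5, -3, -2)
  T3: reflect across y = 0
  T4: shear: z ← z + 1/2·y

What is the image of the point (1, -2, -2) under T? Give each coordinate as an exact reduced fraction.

T1 translate by (-4, 0, -5): (1, -2, -2) → (-3, -2, -7)
T2 translate by (-5, -3, -2): (-3, -2, -7) → (-8, -5, -9)
T3 reflect across y = 0: (-8, -5, -9) → (-8, 5, -9)
T4 shear: z ← z + 1/2·y: (-8, 5, -9) → (-8, 5, -13/2)

T(p) = (-8, 5, -13/2)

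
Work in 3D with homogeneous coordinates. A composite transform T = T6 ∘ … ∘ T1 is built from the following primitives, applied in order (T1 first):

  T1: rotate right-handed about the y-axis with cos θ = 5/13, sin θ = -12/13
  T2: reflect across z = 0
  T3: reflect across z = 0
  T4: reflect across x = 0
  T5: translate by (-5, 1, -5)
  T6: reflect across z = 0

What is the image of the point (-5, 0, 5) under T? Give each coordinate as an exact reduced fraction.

T1 rotate right-handed about the y-axis with cos θ = 5/13, sin θ = -12/13: (-5, 0, 5) → (-85/13, 0, -35/13)
T2 reflect across z = 0: (-85/13, 0, -35/13) → (-85/13, 0, 35/13)
T3 reflect across z = 0: (-85/13, 0, 35/13) → (-85/13, 0, -35/13)
T4 reflect across x = 0: (-85/13, 0, -35/13) → (85/13, 0, -35/13)
T5 translate by (-5, 1, -5): (85/13, 0, -35/13) → (20/13, 1, -100/13)
T6 reflect across z = 0: (20/13, 1, -100/13) → (20/13, 1, 100/13)

T(p) = (20/13, 1, 100/13)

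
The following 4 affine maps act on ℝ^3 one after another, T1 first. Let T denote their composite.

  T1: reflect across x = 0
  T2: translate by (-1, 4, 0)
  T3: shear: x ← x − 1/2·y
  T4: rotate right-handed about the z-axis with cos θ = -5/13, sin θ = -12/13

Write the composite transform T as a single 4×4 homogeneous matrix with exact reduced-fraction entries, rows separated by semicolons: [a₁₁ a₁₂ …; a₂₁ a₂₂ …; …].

T1 = [-1 0 0 0; 0 1 0 0; 0 0 1 0; 0 0 0 1]
T2·T1 = [-1 0 0 -1; 0 1 0 4; 0 0 1 0; 0 0 0 1]
T3·…·T1 = [-1 -1/2 0 -3; 0 1 0 4; 0 0 1 0; 0 0 0 1]
T4·…·T1 = [5/13 29/26 0 63/13; 12/13 1/13 0 16/13; 0 0 1 0; 0 0 0 1]

T = [5/13 29/26 0 63/13; 12/13 1/13 0 16/13; 0 0 1 0; 0 0 0 1]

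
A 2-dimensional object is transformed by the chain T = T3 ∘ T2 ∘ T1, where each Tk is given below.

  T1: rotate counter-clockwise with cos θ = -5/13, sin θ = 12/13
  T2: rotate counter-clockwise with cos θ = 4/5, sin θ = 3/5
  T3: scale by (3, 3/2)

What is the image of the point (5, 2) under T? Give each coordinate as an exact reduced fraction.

T1 rotate counter-clockwise with cos θ = -5/13, sin θ = 12/13: (5, 2) → (-49/13, 50/13)
T2 rotate counter-clockwise with cos θ = 4/5, sin θ = 3/5: (-49/13, 50/13) → (-346/65, 53/65)
T3 scale by (3, 3/2): (-346/65, 53/65) → (-1038/65, 159/130)

T(p) = (-1038/65, 159/130)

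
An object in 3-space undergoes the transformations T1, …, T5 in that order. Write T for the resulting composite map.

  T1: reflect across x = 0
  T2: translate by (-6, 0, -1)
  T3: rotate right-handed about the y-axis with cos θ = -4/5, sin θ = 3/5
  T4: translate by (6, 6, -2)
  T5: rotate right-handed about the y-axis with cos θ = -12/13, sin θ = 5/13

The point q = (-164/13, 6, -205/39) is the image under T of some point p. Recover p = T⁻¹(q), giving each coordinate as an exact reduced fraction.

T1 = [-1 0 0 0; 0 1 0 0; 0 0 1 0; 0 0 0 1]
T2·T1 = [-1 0 0 -6; 0 1 0 0; 0 0 1 -1; 0 0 0 1]
T3·…·T1 = [4/5 0 3/5 21/5; 0 1 0 0; 3/5 0 -4/5 22/5; 0 0 0 1]
T4·…·T1 = [4/5 0 3/5 51/5; 0 1 0 6; 3/5 0 -4/5 12/5; 0 0 0 1]
T5·…·T1 = [-33/65 0 -56/65 -552/65; 0 1 0 6; -56/65 0 33/65 -399/65; 0 0 0 1]
det M = -1; M⁻¹ = [-33/65 0 -56/65 -48/5; 0 1 0 -6; -56/65 0 33/65 -21/5; 0 0 0 1]
M⁻¹ · (-164/13, 6, -205/39)ᵀ = (4/3, 0, 4)ᵀ

p = (4/3, 0, 4)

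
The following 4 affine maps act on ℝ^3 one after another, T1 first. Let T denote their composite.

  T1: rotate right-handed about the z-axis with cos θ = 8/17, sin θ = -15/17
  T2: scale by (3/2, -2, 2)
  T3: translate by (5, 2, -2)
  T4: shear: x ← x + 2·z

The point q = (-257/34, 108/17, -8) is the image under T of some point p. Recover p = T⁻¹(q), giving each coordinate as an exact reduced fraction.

p = (3, 1, -3)

T1 = [8/17 15/17 0 0; -15/17 8/17 0 0; 0 0 1 0; 0 0 0 1]
T2·T1 = [12/17 45/34 0 0; 30/17 -16/17 0 0; 0 0 2 0; 0 0 0 1]
T3·…·T1 = [12/17 45/34 0 5; 30/17 -16/17 0 2; 0 0 2 -2; 0 0 0 1]
T4·…·T1 = [12/17 45/34 4 1; 30/17 -16/17 0 2; 0 0 2 -2; 0 0 0 1]
det M = -6; M⁻¹ = [16/51 15/34 -32/51 -125/51; 10/17 -4/17 -20/17 -42/17; 0 0 1/2 1; 0 0 0 1]
M⁻¹ · (-257/34, 108/17, -8)ᵀ = (3, 1, -3)ᵀ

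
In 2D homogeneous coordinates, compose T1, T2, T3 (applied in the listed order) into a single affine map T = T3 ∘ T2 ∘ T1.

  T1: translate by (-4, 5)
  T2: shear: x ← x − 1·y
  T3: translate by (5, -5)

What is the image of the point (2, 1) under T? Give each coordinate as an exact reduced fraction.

T(p) = (-3, 1)

T1 translate by (-4, 5): (2, 1) → (-2, 6)
T2 shear: x ← x − 1·y: (-2, 6) → (-8, 6)
T3 translate by (5, -5): (-8, 6) → (-3, 1)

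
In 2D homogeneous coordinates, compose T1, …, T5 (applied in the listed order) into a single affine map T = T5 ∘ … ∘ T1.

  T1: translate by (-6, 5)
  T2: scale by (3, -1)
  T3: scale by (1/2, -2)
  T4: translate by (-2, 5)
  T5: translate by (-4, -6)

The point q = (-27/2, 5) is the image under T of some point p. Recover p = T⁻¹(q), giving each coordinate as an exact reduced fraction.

T1 = [1 0 -6; 0 1 5; 0 0 1]
T2·T1 = [3 0 -18; 0 -1 -5; 0 0 1]
T3·…·T1 = [3/2 0 -9; 0 2 10; 0 0 1]
T4·…·T1 = [3/2 0 -11; 0 2 15; 0 0 1]
T5·…·T1 = [3/2 0 -15; 0 2 9; 0 0 1]
det M = 3; M⁻¹ = [2/3 0 10; 0 1/2 -9/2; 0 0 1]
M⁻¹ · (-27/2, 5)ᵀ = (1, -2)ᵀ

p = (1, -2)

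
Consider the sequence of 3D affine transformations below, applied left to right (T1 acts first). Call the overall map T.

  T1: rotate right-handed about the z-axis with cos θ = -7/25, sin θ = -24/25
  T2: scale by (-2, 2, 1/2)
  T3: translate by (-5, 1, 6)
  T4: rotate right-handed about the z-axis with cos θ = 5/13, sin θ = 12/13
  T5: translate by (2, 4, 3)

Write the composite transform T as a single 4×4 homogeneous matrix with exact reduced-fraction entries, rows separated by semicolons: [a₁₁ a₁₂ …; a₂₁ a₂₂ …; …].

T1 = [-7/25 24/25 0 0; -24/25 -7/25 0 0; 0 0 1 0; 0 0 0 1]
T2·T1 = [14/25 -48/25 0 0; -48/25 -14/25 0 0; 0 0 1/2 0; 0 0 0 1]
T3·…·T1 = [14/25 -48/25 0 -5; -48/25 -14/25 0 1; 0 0 1/2 6; 0 0 0 1]
T4·…·T1 = [646/325 -72/325 0 -37/13; -72/325 -646/325 0 -55/13; 0 0 1/2 6; 0 0 0 1]
T5·…·T1 = [646/325 -72/325 0 -11/13; -72/325 -646/325 0 -3/13; 0 0 1/2 9; 0 0 0 1]

T = [646/325 -72/325 0 -11/13; -72/325 -646/325 0 -3/13; 0 0 1/2 9; 0 0 0 1]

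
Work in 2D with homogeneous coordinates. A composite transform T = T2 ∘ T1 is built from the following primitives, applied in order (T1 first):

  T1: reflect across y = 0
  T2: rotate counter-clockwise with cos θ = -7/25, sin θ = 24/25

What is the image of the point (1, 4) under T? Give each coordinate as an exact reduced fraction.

T(p) = (89/25, 52/25)

T1 reflect across y = 0: (1, 4) → (1, -4)
T2 rotate counter-clockwise with cos θ = -7/25, sin θ = 24/25: (1, -4) → (89/25, 52/25)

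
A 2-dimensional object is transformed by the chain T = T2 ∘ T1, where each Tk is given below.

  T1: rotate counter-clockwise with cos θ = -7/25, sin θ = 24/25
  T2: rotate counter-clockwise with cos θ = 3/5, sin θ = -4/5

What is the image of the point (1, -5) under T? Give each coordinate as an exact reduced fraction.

T(p) = (23/5, -11/5)

T1 rotate counter-clockwise with cos θ = -7/25, sin θ = 24/25: (1, -5) → (113/25, 59/25)
T2 rotate counter-clockwise with cos θ = 3/5, sin θ = -4/5: (113/25, 59/25) → (23/5, -11/5)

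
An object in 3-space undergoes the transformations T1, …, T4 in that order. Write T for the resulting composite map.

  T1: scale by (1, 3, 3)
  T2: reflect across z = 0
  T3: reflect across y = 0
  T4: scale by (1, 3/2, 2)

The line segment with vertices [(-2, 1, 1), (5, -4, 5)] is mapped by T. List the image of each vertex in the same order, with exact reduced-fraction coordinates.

T1 scale by (1, 3, 3): (-2, 1, 1) → (-2, 3, 3); (5, -4, 5) → (5, -12, 15)
T2 reflect across z = 0: (-2, 3, 3) → (-2, 3, -3); (5, -12, 15) → (5, -12, -15)
T3 reflect across y = 0: (-2, 3, -3) → (-2, -3, -3); (5, -12, -15) → (5, 12, -15)
T4 scale by (1, 3/2, 2): (-2, -3, -3) → (-2, -9/2, -6); (5, 12, -15) → (5, 18, -30)

image vertices: (-2, -9/2, -6), (5, 18, -30)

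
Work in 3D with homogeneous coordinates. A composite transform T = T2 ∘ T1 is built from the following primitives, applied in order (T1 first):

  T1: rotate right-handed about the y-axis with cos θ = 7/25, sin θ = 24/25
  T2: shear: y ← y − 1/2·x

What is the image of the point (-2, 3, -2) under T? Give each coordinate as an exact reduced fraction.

T1 rotate right-handed about the y-axis with cos θ = 7/25, sin θ = 24/25: (-2, 3, -2) → (-62/25, 3, 34/25)
T2 shear: y ← y − 1/2·x: (-62/25, 3, 34/25) → (-62/25, 106/25, 34/25)

T(p) = (-62/25, 106/25, 34/25)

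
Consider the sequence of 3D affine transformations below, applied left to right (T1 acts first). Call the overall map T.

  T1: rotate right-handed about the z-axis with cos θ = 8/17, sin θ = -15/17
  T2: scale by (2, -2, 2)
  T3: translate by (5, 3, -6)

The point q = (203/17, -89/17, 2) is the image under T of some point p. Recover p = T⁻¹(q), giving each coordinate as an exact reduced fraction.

T1 = [8/17 15/17 0 0; -15/17 8/17 0 0; 0 0 1 0; 0 0 0 1]
T2·T1 = [16/17 30/17 0 0; 30/17 -16/17 0 0; 0 0 2 0; 0 0 0 1]
T3·…·T1 = [16/17 30/17 0 5; 30/17 -16/17 0 3; 0 0 2 -6; 0 0 0 1]
det M = -8; M⁻¹ = [4/17 15/34 0 -5/2; 15/34 -4/17 0 -3/2; 0 0 1/2 3; 0 0 0 1]
M⁻¹ · (203/17, -89/17, 2)ᵀ = (-2, 5, 4)ᵀ

p = (-2, 5, 4)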